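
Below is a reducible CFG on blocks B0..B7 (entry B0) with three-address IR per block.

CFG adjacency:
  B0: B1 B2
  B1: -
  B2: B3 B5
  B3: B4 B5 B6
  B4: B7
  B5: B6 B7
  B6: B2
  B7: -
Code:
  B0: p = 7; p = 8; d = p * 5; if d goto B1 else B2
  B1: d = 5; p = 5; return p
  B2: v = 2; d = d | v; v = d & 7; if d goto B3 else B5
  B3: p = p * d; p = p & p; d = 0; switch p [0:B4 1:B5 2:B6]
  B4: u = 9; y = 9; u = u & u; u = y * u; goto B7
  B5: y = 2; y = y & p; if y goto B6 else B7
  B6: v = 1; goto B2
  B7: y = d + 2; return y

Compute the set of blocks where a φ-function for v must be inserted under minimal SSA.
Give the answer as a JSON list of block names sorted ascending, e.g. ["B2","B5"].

Answer: ["B2"]

Working:
idom tree: B1←B0 B2←B0 B3←B2 B4←B3 B5←B2 B6←B2 B7←B2
Dom at joins:
  B2: preds {B0,B6}: {B0} ∩ {B0,B2,B6} = {B0}; idom=B0
  B5: preds {B2,B3}: {B0,B2} ∩ {B0,B2,B3} = {B0,B2}; idom=B2
  B6: preds {B3,B5}: {B0,B2,B3} ∩ {B0,B2,B5} = {B0,B2}; idom=B2
  B7: preds {B4,B5}: {B0,B2,B3,B4} ∩ {B0,B2,B5} = {B0,B2}; idom=B2

DF derivation:
  B2←B0: walk · to B0
  B2←B6: walk B6→B2 to B0
  B5←B2: walk · to B2
  B5←B3: walk B3 to B2
  B6←B3: walk B3 to B2
  B6←B5: walk B5 to B2
  B7←B4: walk B4→B3 to B2
  B7←B5: walk B5 to B2
  B0: DF=∅
  B1: DF=∅
  B2: DF={B2}
  B3: DF={B5,B6,B7}
  B4: DF={B7}
  B5: DF={B6,B7}
  B6: DF={B2}
  B7: DF=∅

φ for v: defs {B2,B6}
  DF⁺ = {B2}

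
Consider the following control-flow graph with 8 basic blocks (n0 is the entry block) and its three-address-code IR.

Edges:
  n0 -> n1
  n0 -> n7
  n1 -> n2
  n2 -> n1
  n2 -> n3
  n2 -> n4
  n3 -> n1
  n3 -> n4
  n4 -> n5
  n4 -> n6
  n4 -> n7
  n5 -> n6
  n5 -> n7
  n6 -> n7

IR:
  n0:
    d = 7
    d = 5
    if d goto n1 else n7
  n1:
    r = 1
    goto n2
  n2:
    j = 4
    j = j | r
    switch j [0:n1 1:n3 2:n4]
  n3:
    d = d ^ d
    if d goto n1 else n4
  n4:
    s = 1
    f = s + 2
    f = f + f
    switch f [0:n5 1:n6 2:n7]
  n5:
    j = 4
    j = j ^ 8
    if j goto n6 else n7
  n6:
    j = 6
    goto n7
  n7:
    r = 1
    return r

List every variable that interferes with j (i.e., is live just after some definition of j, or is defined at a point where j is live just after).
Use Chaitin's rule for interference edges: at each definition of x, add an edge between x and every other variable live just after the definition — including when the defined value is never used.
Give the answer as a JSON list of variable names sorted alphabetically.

def/use:
  n0 def {d} use ∅
  n1 def {r} use ∅
  n2 def {j} use {r}
  n3 def {d} use {d}
  n4 def {f,s} use ∅
  n5 def {j} use ∅
  n6 def {j} use ∅
  n7 def {r} use ∅

Backward fixpoint:
  n0 li=∅ lo={d}
  n1 li={d} lo={d,r}
  n2 li={d,r} lo={d}
  n3 li={d} lo={d}
  n4 li=∅ lo=∅
  n5 li=∅ lo=∅
  n6 li=∅ lo=∅
  n7 li=∅ lo=∅

Interfere edges:
  d — {j,r}
  f — ∅
  j — {d,r}
  r — {d,j}
  s — ∅

N(j) = ["d", "r"]

Answer: ["d", "r"]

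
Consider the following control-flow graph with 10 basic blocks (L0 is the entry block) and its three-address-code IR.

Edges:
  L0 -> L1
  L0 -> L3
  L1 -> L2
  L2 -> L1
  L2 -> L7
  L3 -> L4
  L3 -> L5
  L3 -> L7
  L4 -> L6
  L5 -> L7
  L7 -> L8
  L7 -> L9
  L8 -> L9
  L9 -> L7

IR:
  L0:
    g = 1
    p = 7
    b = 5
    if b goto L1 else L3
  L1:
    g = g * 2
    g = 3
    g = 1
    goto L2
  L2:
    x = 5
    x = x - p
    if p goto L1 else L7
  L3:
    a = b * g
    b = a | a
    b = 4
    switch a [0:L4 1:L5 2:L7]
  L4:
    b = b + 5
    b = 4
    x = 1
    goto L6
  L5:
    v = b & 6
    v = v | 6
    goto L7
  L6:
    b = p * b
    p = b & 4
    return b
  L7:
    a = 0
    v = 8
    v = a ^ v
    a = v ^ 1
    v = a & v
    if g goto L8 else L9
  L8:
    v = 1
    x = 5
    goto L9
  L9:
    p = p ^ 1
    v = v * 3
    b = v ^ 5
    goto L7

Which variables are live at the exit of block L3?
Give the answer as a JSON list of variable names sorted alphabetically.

Per-block:
  L0: def={b,g,p} ue=∅
  L1: def={g} ue={g}
  L2: def={x} ue={p}
  L3: def={a,b} ue={b,g}
  L4: def={b,x} ue={b}
  L5: def={v} ue={b}
  L6: def={b,p} ue={b,p}
  L7: def={a,v} ue={g}
  L8: def={v,x} ue=∅
  L9: def={b,p,v} ue={p,v}

Backward fixpoint:
  L0 li=∅ lo={b,g,p}
  L1 li={g,p} lo={g,p}
  L2 li={g,p} lo={g,p}
  L3 li={b,g,p} lo={b,g,p}
  L4 li={b,p} lo={b,p}
  L5 li={b,g,p} lo={g,p}
  L6 li={b,p} lo=∅
  L7 li={g,p} lo={g,p,v}
  L8 li={g,p} lo={g,p,v}
  L9 li={g,p,v} lo={g,p}

live-out(L3) = ["b", "g", "p"]

Answer: ["b", "g", "p"]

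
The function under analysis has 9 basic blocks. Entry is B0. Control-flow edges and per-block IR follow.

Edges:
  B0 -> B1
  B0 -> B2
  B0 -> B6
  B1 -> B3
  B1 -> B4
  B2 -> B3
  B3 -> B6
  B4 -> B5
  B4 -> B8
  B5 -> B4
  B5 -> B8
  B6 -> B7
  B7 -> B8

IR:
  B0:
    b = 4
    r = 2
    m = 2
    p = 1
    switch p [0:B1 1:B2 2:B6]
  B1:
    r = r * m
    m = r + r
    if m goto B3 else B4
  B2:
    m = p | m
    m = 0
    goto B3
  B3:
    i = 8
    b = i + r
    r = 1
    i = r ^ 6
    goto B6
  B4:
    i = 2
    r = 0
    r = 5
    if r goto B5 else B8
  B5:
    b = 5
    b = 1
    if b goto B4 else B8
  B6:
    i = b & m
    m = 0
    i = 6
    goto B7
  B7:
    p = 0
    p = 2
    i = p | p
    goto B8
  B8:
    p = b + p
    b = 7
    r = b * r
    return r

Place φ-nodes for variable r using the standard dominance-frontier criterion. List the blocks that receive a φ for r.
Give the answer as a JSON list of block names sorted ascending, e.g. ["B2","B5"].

idom tree: B1←B0 B2←B0 B3←B0 B4←B1 B5←B4 B6←B0 B7←B6 B8←B0
Join-block Dom:
  B3: preds {B1,B2}: {B0,B1} ∩ {B0,B2} = {B0}; idom=B0
  B4: preds {B1,B5}: {B0,B1} ∩ {B0,B1,B4,B5} = {B0,B1}; idom=B1
  B6: preds {B0,B3}: {B0} ∩ {B0,B3} = {B0}; idom=B0
  B8: preds {B4,B5,B7}: {B0,B1,B4} ∩ {B0,B1,B4,B5} ∩ {B0,B6,B7} = {B0}; idom=B0

DF derivation:
  join B3 pred B1: B1 stop@B0
  join B3 pred B2: B2 stop@B0
  join B4 pred B1: · stop@B1
  join B4 pred B5: B5→B4 stop@B1
  join B6 pred B0: · stop@B0
  join B6 pred B3: B3 stop@B0
  join B8 pred B4: B4→B1 stop@B0
  join B8 pred B5: B5→B4→B1 stop@B0
  join B8 pred B7: B7→B6 stop@B0
  DF(B0)=∅
  DF(B1)={B3,B8}
  DF(B2)={B3}
  DF(B3)={B6}
  DF(B4)={B4,B8}
  DF(B5)={B4,B8}
  DF(B6)={B8}
  DF(B7)={B8}
  DF(B8)=∅

φ for r: defs {B0,B1,B3,B4,B8}
  DF⁺ = {B3,B4,B6,B8}

Answer: ["B3", "B4", "B6", "B8"]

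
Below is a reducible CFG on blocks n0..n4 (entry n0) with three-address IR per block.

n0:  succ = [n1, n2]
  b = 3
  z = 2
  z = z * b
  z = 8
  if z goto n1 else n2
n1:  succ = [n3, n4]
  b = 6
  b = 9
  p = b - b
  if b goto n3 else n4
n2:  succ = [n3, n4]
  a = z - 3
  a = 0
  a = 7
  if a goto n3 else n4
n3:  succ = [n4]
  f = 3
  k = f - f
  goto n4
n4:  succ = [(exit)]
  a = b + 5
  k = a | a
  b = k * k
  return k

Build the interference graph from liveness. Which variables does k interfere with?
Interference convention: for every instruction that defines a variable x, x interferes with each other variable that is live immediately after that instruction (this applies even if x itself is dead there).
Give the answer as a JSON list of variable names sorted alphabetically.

Per-block:
  n0: {b,z} / ∅
  n1: {b,p} / ∅
  n2: {a} / {z}
  n3: {f,k} / ∅
  n4: {a,b,k} / {b}

Backward fixpoint:
  n0 li=∅ lo={b,z}
  n1 li=∅ lo={b}
  n2 li={b,z} lo={b}
  n3 li={b} lo={b}
  n4 li={b} lo=∅

Interference:
  a — {b}
  b — {a,f,k,p,z}
  f — {b}
  k — {b}
  p — {b}
  z — {b}

N(k) = ["b"]

Answer: ["b"]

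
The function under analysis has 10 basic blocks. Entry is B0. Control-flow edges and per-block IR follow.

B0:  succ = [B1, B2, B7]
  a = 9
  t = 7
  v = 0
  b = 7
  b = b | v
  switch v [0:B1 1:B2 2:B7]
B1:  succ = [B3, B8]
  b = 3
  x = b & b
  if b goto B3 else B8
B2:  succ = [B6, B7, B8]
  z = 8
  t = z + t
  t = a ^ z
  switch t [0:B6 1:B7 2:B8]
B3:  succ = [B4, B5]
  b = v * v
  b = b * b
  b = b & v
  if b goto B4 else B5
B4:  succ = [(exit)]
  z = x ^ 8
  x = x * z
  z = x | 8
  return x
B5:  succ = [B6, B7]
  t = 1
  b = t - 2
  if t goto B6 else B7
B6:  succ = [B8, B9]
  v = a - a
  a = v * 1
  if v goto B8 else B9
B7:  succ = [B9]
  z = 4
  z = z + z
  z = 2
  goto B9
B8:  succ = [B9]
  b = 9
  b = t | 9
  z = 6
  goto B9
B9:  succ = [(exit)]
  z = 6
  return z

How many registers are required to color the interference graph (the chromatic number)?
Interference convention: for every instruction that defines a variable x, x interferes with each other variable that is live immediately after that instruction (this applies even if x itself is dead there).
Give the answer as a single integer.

Answer: 5

Derivation:
Block summaries:
  B0: def={a,b,t,v} ue=∅
  B1: def={b,x} ue=∅
  B2: def={t,z} ue={a,t}
  B3: def={b} ue={v}
  B4: def={x,z} ue={x}
  B5: def={b,t} ue=∅
  B6: def={a,v} ue={a}
  B7: def={z} ue=∅
  B8: def={b,z} ue={t}
  B9: def={z} ue=∅

Liveness:
  live B0: ∅→{a,t,v}
  live B1: {a,t,v}→{a,t,v,x}
  live B2: {a,t}→{a,t}
  live B3: {a,v,x}→{a,x}
  live B4: {x}→∅
  live B5: {a}→{a,t}
  live B6: {a,t}→{t}
  live B7: ∅→∅
  live B8: {t}→∅
  live B9: ∅→∅

Interference:
  a: {b,t,v,x,z}
  b: {a,t,v,x}
  t: {a,b,v,x,z}
  v: {a,b,t,x}
  x: {a,b,t,v,z}
  z: {a,t,x}

Colouring:
  lower bound: {a,b,t,v,x} mutually conflict ⇒ χ ≥ 5
  assign a→R0 b→R3 t→R1 v→R4 x→R2 z→R3 — no edge inside a register ⇒ χ ≤ 5
  χ = 5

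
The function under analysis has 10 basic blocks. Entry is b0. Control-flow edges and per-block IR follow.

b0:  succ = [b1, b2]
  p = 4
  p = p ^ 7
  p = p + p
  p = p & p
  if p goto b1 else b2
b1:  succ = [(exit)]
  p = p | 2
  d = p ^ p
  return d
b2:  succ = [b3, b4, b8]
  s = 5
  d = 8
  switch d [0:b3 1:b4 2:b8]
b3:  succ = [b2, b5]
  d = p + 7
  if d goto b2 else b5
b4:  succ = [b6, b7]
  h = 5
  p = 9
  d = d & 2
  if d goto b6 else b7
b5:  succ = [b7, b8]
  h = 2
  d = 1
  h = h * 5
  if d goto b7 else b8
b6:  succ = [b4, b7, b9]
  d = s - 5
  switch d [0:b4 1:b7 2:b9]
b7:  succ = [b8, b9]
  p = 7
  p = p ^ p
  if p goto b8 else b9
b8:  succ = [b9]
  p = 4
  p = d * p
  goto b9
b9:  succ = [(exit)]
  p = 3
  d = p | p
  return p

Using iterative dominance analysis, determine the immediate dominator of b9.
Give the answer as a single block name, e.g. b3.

Answer: b2

Derivation:
idom tree: b1←b0 b2←b0 b3←b2 b4←b2 b5←b3 b6←b4 b7←b2 b8←b2 b9←b2
Dom at joins:
  b2: preds {b0,b3}: {b0} ∩ {b0,b2,b3} = {b0}; idom=b0
  b4: preds {b2,b6}: {b0,b2} ∩ {b0,b2,b4,b6} = {b0,b2}; idom=b2
  b7: preds {b4,b5,b6}: {b0,b2,b4} ∩ {b0,b2,b3,b5} ∩ {b0,b2,b4,b6} = {b0,b2}; idom=b2
  b8: preds {b2,b5,b7}: {b0,b2} ∩ {b0,b2,b3,b5} ∩ {b0,b2,b7} = {b0,b2}; idom=b2
  b9: preds {b6,b7,b8}: {b0,b2,b4,b6} ∩ {b0,b2,b7} ∩ {b0,b2,b8} = {b0,b2}; idom=b2

idom(b9) = b2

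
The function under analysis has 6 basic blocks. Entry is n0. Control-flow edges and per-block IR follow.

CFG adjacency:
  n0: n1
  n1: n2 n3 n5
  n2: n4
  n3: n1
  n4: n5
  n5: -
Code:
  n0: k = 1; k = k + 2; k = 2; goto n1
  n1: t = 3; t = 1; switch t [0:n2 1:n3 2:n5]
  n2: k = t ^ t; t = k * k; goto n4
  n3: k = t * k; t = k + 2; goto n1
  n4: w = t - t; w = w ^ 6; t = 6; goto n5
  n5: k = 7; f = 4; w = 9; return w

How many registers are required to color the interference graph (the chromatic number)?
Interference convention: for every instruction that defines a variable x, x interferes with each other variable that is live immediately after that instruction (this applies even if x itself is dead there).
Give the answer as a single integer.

Per-block:
  n0: def={k} ue=∅
  n1: def={t} ue=∅
  n2: def={k,t} ue={t}
  n3: def={k,t} ue={k,t}
  n4: def={t,w} ue={t}
  n5: def={f,k,w} ue=∅

Liveness:
  live n0: ∅→{k}
  live n1: {k}→{k,t}
  live n2: {t}→{t}
  live n3: {k,t}→{k}
  live n4: {t}→∅
  live n5: ∅→∅

Interfere edges:
  f: ∅
  k: {t}
  t: {k}
  w: ∅

Chromatic number:
  {k,t} pairwise interfere (2-clique) ⇒ χ ≥ 2
  2-colouring: c0={f,k,w}  c1={t}
  χ = 2

Answer: 2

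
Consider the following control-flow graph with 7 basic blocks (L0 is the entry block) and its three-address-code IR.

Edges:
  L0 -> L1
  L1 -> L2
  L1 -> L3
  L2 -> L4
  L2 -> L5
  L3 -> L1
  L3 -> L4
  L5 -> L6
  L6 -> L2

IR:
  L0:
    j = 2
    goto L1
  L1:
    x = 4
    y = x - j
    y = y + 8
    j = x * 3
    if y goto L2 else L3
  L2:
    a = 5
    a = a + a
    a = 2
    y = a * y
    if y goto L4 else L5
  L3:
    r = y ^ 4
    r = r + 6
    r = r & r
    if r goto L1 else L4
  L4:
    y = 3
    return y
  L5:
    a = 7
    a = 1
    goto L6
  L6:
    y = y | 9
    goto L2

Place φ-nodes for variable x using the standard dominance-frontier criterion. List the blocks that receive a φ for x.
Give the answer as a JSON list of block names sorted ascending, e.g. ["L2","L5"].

Answer: ["L1"]

Derivation:
idom tree: L1←L0 L2←L1 L3←L1 L4←L1 L5←L2 L6←L5
Dom∩ at merges:
  L1: preds {L0,L3}: {L0} ∩ {L0,L1,L3} = {L0}; idom=L0
  L2: preds {L1,L6}: {L0,L1} ∩ {L0,L1,L2,L5,L6} = {L0,L1}; idom=L1
  L4: preds {L2,L3}: {L0,L1,L2} ∩ {L0,L1,L3} = {L0,L1}; idom=L1

Frontier:
  L1←L0: walk · to L0
  L1←L3: walk L3→L1 to L0
  L2←L1: walk · to L1
  L2←L6: walk L6→L5→L2 to L1
  L4←L2: walk L2 to L1
  L4←L3: walk L3 to L1
  L0 → ∅
  L1 → {L1}
  L2 → {L2,L4}
  L3 → {L1,L4}
  L4 → ∅
  L5 → {L2}
  L6 → {L2}

φ for x: defs {L1}
  DF⁺ = {L1}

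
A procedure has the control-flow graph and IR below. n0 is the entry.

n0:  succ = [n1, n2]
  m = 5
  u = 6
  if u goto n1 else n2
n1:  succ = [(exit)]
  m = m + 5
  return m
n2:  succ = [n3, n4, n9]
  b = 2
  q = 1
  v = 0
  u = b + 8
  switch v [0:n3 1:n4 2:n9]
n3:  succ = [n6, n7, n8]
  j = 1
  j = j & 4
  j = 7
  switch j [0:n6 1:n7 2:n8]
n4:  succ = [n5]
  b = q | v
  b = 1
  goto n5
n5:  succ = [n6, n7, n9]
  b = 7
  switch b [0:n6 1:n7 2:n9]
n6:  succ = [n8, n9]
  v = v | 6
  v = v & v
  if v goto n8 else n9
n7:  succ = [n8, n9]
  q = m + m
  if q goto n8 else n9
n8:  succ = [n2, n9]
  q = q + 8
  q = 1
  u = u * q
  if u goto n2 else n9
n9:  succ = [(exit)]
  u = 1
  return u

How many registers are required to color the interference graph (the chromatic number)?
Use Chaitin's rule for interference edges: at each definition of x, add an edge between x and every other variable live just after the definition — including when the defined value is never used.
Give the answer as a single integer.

Answer: 5

Analysis:
Block summaries:
  n0: {m,u} / ∅
  n1: {m} / {m}
  n2: {b,q,u,v} / ∅
  n3: {j} / ∅
  n4: {b} / {q,v}
  n5: {b} / ∅
  n6: {v} / {v}
  n7: {q} / {m}
  n8: {q,u} / {q,u}
  n9: {u} / ∅

Backward fixpoint:
  n0: in=∅ out={m}
  n1: in={m} out=∅
  n2: in={m} out={m,q,u,v}
  n3: in={m,q,u,v} out={m,q,u,v}
  n4: in={m,q,u,v} out={m,q,u,v}
  n5: in={m,q,u,v} out={m,q,u,v}
  n6: in={m,q,u,v} out={m,q,u}
  n7: in={m,u} out={m,q,u}
  n8: in={m,q,u} out={m}
  n9: in=∅ out=∅

Interference:
  b — {m,q,u,v}
  j — {m,q,u,v}
  m — {b,j,q,u,v}
  q — {b,j,m,u,v}
  u — {b,j,m,q,v}
  v — {b,j,m,q,u}

Registers:
  lower bound: {b,m,q,u,v} mutually conflict ⇒ χ ≥ 5
  5-colouring: c0={m}  c1={q}  c2={u}  c3={v}  c4={b,j}
  χ = 5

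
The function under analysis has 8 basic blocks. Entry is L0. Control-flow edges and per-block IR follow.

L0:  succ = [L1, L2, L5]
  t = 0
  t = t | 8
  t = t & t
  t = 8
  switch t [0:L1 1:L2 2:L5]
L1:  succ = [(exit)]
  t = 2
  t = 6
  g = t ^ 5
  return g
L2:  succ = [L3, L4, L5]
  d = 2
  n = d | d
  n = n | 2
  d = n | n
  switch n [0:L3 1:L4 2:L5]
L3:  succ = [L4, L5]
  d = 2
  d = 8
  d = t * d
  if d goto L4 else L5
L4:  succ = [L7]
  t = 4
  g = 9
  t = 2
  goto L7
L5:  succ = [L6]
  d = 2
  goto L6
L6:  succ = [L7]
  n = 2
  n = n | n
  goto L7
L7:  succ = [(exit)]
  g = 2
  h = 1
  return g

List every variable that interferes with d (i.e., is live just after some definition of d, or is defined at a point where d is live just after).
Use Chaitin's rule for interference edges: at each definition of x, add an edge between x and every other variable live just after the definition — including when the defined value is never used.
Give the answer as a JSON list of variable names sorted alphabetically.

Block summaries:
  L0: {t} / ∅
  L1: {g,t} / ∅
  L2: {d,n} / ∅
  L3: {d} / {t}
  L4: {g,t} / ∅
  L5: {d} / ∅
  L6: {n} / ∅
  L7: {g,h} / ∅

Live sets:
  live L0: ∅→{t}
  live L1: ∅→∅
  live L2: {t}→{t}
  live L3: {t}→∅
  live L4: ∅→∅
  live L5: ∅→∅
  live L6: ∅→∅
  live L7: ∅→∅

Interfere edges:
  d↔{n,t}
  g↔{h}
  h↔{g}
  n↔{d,t}
  t↔{d,n}

N(d) = ["n", "t"]

Answer: ["n", "t"]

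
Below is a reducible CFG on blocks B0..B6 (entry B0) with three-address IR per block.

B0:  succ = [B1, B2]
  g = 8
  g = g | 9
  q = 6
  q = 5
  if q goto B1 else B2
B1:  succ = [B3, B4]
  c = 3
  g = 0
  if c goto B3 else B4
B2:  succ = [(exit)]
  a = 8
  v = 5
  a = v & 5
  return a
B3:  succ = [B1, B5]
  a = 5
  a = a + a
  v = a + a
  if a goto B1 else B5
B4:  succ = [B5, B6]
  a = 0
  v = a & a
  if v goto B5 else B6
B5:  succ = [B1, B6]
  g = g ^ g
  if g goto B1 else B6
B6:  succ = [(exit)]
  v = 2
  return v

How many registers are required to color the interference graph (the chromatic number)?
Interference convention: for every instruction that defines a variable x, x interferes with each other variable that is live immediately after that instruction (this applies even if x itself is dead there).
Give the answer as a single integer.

Per-block:
  B0: {g,q} / ∅
  B1: {c,g} / ∅
  B2: {a,v} / ∅
  B3: {a,v} / ∅
  B4: {a,v} / ∅
  B5: {g} / {g}
  B6: {v} / ∅

Liveness:
  B0 li=∅ lo=∅
  B1 li=∅ lo={g}
  B2 li=∅ lo=∅
  B3 li={g} lo={g}
  B4 li={g} lo={g}
  B5 li={g} lo=∅
  B6 li=∅ lo=∅

Interfere edges:
  a: {g,v}
  c: {g}
  g: {a,c,v}
  q: ∅
  v: {a,g}

Registers:
  {a,g,v} pairwise interfere (3-clique) ⇒ χ ≥ 3
  3-colouring: R0={g,q}  R1={a,c}  R2={v}
  χ = 3

Answer: 3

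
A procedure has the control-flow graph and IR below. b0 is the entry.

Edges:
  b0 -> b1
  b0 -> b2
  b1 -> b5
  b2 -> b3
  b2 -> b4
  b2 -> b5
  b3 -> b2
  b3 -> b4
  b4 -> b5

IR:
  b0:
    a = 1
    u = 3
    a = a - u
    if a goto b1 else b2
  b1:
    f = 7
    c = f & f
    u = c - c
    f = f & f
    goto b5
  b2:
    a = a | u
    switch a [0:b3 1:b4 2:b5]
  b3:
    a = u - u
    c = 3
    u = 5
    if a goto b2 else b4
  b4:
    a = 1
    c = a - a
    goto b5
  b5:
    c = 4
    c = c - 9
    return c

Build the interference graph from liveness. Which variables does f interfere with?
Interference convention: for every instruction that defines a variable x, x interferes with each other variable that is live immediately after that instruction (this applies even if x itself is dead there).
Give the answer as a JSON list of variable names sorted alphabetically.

Answer: ["c", "u"]

Working:
Per-block:
  b0: def={a,u} ue=∅
  b1: def={c,f,u} ue=∅
  b2: def={a} ue={a,u}
  b3: def={a,c,u} ue={u}
  b4: def={a,c} ue=∅
  b5: def={c} ue=∅

Backward fixpoint:
  b0: in=∅ out={a,u}
  b1: in=∅ out=∅
  b2: in={a,u} out={u}
  b3: in={u} out={a,u}
  b4: in=∅ out=∅
  b5: in=∅ out=∅

Interfere edges:
  a↔{c,u}
  c↔{a,f}
  f↔{c,u}
  u↔{a,f}

N(f) = ["c", "u"]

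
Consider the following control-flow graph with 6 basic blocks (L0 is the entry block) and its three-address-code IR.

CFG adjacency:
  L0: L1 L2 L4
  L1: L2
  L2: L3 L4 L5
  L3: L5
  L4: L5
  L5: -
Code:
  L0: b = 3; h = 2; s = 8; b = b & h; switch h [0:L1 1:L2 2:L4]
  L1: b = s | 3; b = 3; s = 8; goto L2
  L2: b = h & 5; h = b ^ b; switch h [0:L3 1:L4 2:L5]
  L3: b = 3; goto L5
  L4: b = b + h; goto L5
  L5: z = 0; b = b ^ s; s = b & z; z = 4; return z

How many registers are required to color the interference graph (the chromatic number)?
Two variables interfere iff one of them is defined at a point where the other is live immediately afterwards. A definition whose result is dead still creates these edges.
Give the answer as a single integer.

Answer: 3

Analysis:
Block summaries:
  L0: def={b,h,s} ue=∅
  L1: def={b,s} ue={s}
  L2: def={b,h} ue={h}
  L3: def={b} ue=∅
  L4: def={b} ue={b,h}
  L5: def={b,s,z} ue={b,s}

Backward fixpoint:
  L0: in=∅ out={b,h,s}
  L1: in={h,s} out={h,s}
  L2: in={h,s} out={b,h,s}
  L3: in={s} out={b,s}
  L4: in={b,h,s} out={b,s}
  L5: in={b,s} out=∅

Conflict graph:
  b↔{h,s,z}
  h↔{b,s}
  s↔{b,h,z}
  z↔{b,s}

Colouring:
  lower bound: {b,h,s} mutually conflict ⇒ χ ≥ 3
  3-colouring: R0={b}  R1={s}  R2={h,z}
  χ = 3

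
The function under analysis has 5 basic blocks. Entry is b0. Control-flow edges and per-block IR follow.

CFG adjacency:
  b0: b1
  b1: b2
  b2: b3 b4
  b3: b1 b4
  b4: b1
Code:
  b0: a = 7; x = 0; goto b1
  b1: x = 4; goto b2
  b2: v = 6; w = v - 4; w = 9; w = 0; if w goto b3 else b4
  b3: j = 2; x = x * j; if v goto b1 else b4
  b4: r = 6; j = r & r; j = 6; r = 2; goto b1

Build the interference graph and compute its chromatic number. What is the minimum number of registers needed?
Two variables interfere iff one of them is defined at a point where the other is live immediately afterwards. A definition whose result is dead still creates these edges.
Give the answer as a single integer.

Answer: 3

Derivation:
Block summaries:
  b0: {a,x} / ∅
  b1: {x} / ∅
  b2: {v,w} / ∅
  b3: {j,x} / {v,x}
  b4: {j,r} / ∅

Liveness:
  b0 li=∅ lo=∅
  b1 li=∅ lo={x}
  b2 li={x} lo={v,x}
  b3 li={v,x} lo=∅
  b4 li=∅ lo=∅

Interference:
  a: ∅
  j: {v,x}
  r: ∅
  v: {j,w,x}
  w: {v,x}
  x: {j,v,w}

Colouring:
  {j,v,x} pairwise interfere (3-clique) ⇒ χ ≥ 3
  assign a→R0 j→R2 r→R0 v→R0 w→R2 x→R1 — no edge inside a register ⇒ χ ≤ 3
  χ = 3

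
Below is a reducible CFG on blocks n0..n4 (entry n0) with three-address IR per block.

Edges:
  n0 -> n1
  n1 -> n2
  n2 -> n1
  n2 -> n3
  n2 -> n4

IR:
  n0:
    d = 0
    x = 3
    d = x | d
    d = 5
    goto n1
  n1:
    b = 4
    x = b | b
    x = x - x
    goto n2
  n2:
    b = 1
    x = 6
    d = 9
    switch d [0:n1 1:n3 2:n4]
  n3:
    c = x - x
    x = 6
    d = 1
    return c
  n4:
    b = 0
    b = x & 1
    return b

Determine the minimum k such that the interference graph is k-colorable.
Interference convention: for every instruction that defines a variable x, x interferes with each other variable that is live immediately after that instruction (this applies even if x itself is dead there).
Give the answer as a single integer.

Answer: 3

Derivation:
Block summaries:
  n0: def={d,x} ue=∅
  n1: def={b,x} ue=∅
  n2: def={b,d,x} ue=∅
  n3: def={c,d,x} ue={x}
  n4: def={b} ue={x}

Live sets:
  n0: in=∅ out=∅
  n1: in=∅ out=∅
  n2: in=∅ out={x}
  n3: in={x} out=∅
  n4: in={x} out=∅

Conflict graph:
  b: {x}
  c: {d,x}
  d: {c,x}
  x: {b,c,d}

Registers:
  {c,d,x} pairwise interfere (3-clique) ⇒ χ ≥ 3
  3-colouring: c0={x}  c1={b,c}  c2={d}
  χ = 3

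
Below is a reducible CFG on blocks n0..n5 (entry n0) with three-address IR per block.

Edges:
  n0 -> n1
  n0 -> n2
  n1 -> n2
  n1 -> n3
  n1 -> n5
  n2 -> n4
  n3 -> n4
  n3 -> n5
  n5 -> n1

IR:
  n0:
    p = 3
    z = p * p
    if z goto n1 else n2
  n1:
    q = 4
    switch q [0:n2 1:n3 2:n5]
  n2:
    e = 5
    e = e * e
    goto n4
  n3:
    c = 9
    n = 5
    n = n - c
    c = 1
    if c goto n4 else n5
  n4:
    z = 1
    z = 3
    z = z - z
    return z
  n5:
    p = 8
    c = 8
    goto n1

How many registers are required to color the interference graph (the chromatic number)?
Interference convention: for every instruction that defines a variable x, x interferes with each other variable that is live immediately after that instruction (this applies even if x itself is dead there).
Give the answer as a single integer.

Block summaries:
  n0: {p,z} / ∅
  n1: {q} / ∅
  n2: {e} / ∅
  n3: {c,n} / ∅
  n4: {z} / ∅
  n5: {c,p} / ∅

Live sets:
  n0: in=∅ out=∅
  n1: in=∅ out=∅
  n2: in=∅ out=∅
  n3: in=∅ out=∅
  n4: in=∅ out=∅
  n5: in=∅ out=∅

Interference:
  c — {n}
  e — ∅
  n — {c}
  p — ∅
  q — ∅
  z — ∅

Chromatic number:
  lower bound: {c,n} mutually conflict ⇒ χ ≥ 2
  assign c→c0 e→c0 n→c1 p→c0 q→c0 z→c0 — no edge inside a register ⇒ χ ≤ 2
  χ = 2

Answer: 2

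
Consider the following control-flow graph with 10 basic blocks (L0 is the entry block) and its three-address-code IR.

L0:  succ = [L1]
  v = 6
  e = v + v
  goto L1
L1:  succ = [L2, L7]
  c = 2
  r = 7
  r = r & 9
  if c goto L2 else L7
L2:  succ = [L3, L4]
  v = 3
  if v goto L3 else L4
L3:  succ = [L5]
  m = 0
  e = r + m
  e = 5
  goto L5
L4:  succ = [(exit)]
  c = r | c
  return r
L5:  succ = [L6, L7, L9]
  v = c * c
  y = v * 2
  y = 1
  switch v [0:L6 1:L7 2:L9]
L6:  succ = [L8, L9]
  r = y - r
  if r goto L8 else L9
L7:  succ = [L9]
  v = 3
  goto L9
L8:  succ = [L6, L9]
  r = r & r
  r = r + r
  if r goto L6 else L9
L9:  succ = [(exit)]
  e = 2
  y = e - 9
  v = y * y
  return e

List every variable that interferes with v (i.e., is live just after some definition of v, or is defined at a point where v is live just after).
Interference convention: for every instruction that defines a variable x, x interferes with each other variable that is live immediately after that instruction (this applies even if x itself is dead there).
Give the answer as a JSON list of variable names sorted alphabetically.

Answer: ["c", "e", "r", "y"]

Analysis:
def/use:
  L0 def {e,v} use ∅
  L1 def {c,r} use ∅
  L2 def {v} use ∅
  L3 def {e,m} use {r}
  L4 def {c} use {c,r}
  L5 def {v,y} use {c}
  L6 def {r} use {r,y}
  L7 def {v} use ∅
  L8 def {r} use {r}
  L9 def {e,v,y} use ∅

Liveness:
  live L0: ∅→∅
  live L1: ∅→{c,r}
  live L2: {c,r}→{c,r}
  live L3: {c,r}→{c,r}
  live L4: {c,r}→∅
  live L5: {c,r}→{r,y}
  live L6: {r,y}→{r,y}
  live L7: ∅→∅
  live L8: {r,y}→{r,y}
  live L9: ∅→∅

Interfere edges:
  c — {e,m,r,v}
  e — {c,r,v,y}
  m — {c,r}
  r — {c,e,m,v,y}
  v — {c,e,r,y}
  y — {e,r,v}

N(v) = ["c", "e", "r", "y"]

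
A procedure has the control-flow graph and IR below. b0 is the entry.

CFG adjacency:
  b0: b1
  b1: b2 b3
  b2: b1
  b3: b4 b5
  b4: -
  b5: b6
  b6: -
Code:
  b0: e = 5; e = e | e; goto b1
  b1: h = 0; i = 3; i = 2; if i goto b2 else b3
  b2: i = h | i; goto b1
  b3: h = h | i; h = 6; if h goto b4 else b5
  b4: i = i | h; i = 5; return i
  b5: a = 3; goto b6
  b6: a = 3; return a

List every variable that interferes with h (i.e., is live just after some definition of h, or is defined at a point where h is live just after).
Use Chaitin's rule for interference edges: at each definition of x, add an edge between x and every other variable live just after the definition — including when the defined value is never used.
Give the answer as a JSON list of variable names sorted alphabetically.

Answer: ["i"]

Working:
Per-block:
  b0 def {e} use ∅
  b1 def {h,i} use ∅
  b2 def {i} use {h,i}
  b3 def {h} use {h,i}
  b4 def {i} use {h,i}
  b5 def {a} use ∅
  b6 def {a} use ∅

Live sets:
  b0: in=∅ out=∅
  b1: in=∅ out={h,i}
  b2: in={h,i} out=∅
  b3: in={h,i} out={h,i}
  b4: in={h,i} out=∅
  b5: in=∅ out=∅
  b6: in=∅ out=∅

Conflict graph:
  a — ∅
  e — ∅
  h — {i}
  i — {h}

N(h) = ["i"]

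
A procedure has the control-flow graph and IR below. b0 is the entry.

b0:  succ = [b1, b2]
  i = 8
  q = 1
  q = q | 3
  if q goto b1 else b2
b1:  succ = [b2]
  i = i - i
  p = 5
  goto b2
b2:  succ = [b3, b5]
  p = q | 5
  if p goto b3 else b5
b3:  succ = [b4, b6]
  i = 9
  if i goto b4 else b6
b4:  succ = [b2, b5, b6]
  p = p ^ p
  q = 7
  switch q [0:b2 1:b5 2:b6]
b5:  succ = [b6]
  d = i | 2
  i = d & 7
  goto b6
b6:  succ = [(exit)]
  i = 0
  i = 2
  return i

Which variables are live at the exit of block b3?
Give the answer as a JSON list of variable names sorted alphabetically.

Block summaries:
  b0: {i,q} / ∅
  b1: {i,p} / {i}
  b2: {p} / {q}
  b3: {i} / ∅
  b4: {p,q} / {p}
  b5: {d,i} / {i}
  b6: {i} / ∅

Liveness:
  b0: in=∅ out={i,q}
  b1: in={i,q} out={i,q}
  b2: in={i,q} out={i,p}
  b3: in={p} out={i,p}
  b4: in={i,p} out={i,q}
  b5: in={i} out=∅
  b6: in=∅ out=∅

live-out(b3) = ["i", "p"]

Answer: ["i", "p"]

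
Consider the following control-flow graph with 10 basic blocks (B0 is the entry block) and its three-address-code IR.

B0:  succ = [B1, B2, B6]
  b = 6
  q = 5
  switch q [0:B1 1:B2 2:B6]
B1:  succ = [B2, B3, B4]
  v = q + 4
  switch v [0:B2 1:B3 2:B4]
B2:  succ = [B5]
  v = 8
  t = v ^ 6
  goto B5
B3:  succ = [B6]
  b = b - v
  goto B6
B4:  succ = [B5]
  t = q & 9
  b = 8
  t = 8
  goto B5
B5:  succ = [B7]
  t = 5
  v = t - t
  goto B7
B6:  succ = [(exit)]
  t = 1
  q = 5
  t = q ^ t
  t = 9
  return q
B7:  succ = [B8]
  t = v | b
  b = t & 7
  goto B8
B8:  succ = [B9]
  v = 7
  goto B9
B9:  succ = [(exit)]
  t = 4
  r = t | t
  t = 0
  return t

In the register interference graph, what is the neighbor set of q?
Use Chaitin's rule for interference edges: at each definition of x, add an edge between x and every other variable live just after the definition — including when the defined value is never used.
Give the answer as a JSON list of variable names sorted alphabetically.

Answer: ["b", "t", "v"]

Derivation:
def/use:
  B0: def={b,q} ue=∅
  B1: def={v} ue={q}
  B2: def={t,v} ue=∅
  B3: def={b} ue={b,v}
  B4: def={b,t} ue={q}
  B5: def={t,v} ue=∅
  B6: def={q,t} ue=∅
  B7: def={b,t} ue={b,v}
  B8: def={v} ue=∅
  B9: def={r,t} ue=∅

Live sets:
  B0: in=∅ out={b,q}
  B1: in={b,q} out={b,q,v}
  B2: in={b} out={b}
  B3: in={b,v} out=∅
  B4: in={q} out={b}
  B5: in={b} out={b,v}
  B6: in=∅ out=∅
  B7: in={b,v} out=∅
  B8: in=∅ out=∅
  B9: in=∅ out=∅

Interference:
  b — {q,t,v}
  q — {b,t,v}
  r — ∅
  t — {b,q}
  v — {b,q}

N(q) = ["b", "t", "v"]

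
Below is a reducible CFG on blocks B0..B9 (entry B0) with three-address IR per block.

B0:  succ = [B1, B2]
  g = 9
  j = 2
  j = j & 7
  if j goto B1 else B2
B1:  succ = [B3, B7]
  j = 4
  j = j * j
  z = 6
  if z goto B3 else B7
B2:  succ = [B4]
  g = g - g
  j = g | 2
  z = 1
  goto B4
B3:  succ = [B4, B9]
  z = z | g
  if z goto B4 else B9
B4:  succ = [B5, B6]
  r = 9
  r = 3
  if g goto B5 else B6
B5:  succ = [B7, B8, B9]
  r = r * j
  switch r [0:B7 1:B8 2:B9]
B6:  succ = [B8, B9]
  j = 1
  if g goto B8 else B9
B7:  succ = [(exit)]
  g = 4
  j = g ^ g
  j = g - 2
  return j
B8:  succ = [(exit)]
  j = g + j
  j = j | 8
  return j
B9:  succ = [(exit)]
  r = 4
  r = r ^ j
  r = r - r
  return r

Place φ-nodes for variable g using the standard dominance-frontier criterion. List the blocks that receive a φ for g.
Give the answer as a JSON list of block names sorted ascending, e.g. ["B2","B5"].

idom tree: B1←B0 B2←B0 B3←B1 B4←B0 B5←B4 B6←B4 B7←B0 B8←B4 B9←B0
Dom∩ at merges:
  B4: preds {B2,B3}: {B0,B2} ∩ {B0,B1,B3} = {B0}; idom=B0
  B7: preds {B1,B5}: {B0,B1} ∩ {B0,B4,B5} = {B0}; idom=B0
  B8: preds {B5,B6}: {B0,B4,B5} ∩ {B0,B4,B6} = {B0,B4}; idom=B4
  B9: preds {B3,B5,B6}: {B0,B1,B3} ∩ {B0,B4,B5} ∩ {B0,B4,B6} = {B0}; idom=B0

DF derivation:
  B4←B2: walk B2 to B0
  B4←B3: walk B3→B1 to B0
  B7←B1: walk B1 to B0
  B7←B5: walk B5→B4 to B0
  B8←B5: walk B5 to B4
  B8←B6: walk B6 to B4
  B9←B3: walk B3→B1 to B0
  B9←B5: walk B5→B4 to B0
  B9←B6: walk B6→B4 to B0
  B0: DF=∅
  B1: DF={B4,B7,B9}
  B2: DF={B4}
  B3: DF={B4,B9}
  B4: DF={B7,B9}
  B5: DF={B7,B8,B9}
  B6: DF={B8,B9}
  B7: DF=∅
  B8: DF=∅
  B9: DF=∅

φ for g: defs {B0,B2,B7}
  DF⁺ = {B4,B7,B9}

Answer: ["B4", "B7", "B9"]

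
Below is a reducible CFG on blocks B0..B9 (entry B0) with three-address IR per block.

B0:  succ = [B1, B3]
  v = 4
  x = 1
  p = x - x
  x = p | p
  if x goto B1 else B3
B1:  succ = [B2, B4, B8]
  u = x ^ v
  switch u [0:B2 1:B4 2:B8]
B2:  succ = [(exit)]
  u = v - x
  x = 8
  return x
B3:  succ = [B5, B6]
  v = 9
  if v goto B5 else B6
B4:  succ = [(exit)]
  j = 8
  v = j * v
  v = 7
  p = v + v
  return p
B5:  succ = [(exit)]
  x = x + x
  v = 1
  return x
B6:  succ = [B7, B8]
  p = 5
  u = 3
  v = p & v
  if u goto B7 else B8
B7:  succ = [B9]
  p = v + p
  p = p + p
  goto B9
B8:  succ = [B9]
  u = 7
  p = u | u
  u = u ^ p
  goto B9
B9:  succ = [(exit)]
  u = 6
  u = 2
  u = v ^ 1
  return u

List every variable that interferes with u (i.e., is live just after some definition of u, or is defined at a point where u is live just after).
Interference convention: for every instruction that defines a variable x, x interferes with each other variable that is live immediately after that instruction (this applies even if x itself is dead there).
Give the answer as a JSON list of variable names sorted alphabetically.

Answer: ["p", "v", "x"]

Analysis:
Block summaries:
  B0: def={p,v,x} ue=∅
  B1: def={u} ue={v,x}
  B2: def={u,x} ue={v,x}
  B3: def={v} ue=∅
  B4: def={j,p,v} ue={v}
  B5: def={v,x} ue={x}
  B6: def={p,u,v} ue={v}
  B7: def={p} ue={p,v}
  B8: def={p,u} ue=∅
  B9: def={u} ue={v}

Backward fixpoint:
  live B0: ∅→{v,x}
  live B1: {v,x}→{v,x}
  live B2: {v,x}→∅
  live B3: {x}→{v,x}
  live B4: {v}→∅
  live B5: {x}→∅
  live B6: {v}→{p,v}
  live B7: {p,v}→{v}
  live B8: {v}→{v}
  live B9: {v}→∅

Interference:
  j↔{v}
  p↔{u,v}
  u↔{p,v,x}
  v↔{j,p,u,x}
  x↔{u,v}

N(u) = ["p", "v", "x"]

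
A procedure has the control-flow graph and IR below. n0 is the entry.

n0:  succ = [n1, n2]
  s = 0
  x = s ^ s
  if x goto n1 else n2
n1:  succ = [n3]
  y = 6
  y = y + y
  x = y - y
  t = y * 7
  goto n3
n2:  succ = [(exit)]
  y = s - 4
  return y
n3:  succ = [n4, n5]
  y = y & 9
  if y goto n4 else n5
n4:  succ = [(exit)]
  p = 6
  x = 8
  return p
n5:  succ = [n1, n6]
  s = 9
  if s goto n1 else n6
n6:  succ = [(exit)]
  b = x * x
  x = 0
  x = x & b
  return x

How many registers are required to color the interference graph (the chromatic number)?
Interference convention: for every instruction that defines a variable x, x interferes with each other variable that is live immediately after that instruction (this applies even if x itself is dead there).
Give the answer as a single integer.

Answer: 3

Derivation:
Per-block:
  n0 def {s,x} use ∅
  n1 def {t,x,y} use ∅
  n2 def {y} use {s}
  n3 def {y} use {y}
  n4 def {p,x} use ∅
  n5 def {s} use ∅
  n6 def {b,x} use {x}

Live sets:
  n0: in=∅ out={s}
  n1: in=∅ out={x,y}
  n2: in={s} out=∅
  n3: in={x,y} out={x}
  n4: in=∅ out=∅
  n5: in={x} out={x}
  n6: in={x} out=∅

Conflict graph:
  b — {x}
  p — {x}
  s — {x}
  t — {x,y}
  x — {b,p,s,t,y}
  y — {t,x}

Chromatic number:
  clique {t,x,y} ⇒ need ≥ 3
  assign b→R1 p→R1 s→R1 t→R1 x→R0 y→R2 — no edge inside a register ⇒ χ ≤ 3
  χ = 3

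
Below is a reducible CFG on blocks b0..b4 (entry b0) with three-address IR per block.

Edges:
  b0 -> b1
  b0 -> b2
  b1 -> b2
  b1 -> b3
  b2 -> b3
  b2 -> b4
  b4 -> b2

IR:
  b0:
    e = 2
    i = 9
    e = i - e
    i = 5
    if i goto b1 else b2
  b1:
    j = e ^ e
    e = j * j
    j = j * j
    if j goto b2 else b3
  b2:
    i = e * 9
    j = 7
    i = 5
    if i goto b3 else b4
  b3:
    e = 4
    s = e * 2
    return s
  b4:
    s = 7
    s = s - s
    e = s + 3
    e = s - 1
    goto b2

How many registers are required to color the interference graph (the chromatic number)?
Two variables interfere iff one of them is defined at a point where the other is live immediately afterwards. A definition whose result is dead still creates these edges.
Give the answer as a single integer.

Block summaries:
  b0 def {e,i} use ∅
  b1 def {e,j} use {e}
  b2 def {i,j} use {e}
  b3 def {e,s} use ∅
  b4 def {e,s} use ∅

Liveness:
  b0: in=∅ out={e}
  b1: in={e} out={e}
  b2: in={e} out=∅
  b3: in=∅ out=∅
  b4: in=∅ out={e}

Conflict graph:
  e↔{i,j,s}
  i↔{e}
  j↔{e}
  s↔{e}

Chromatic number:
  lower bound: {e,i} mutually conflict ⇒ χ ≥ 2
  2-colouring: R0={e}  R1={i,j,s}
  χ = 2

Answer: 2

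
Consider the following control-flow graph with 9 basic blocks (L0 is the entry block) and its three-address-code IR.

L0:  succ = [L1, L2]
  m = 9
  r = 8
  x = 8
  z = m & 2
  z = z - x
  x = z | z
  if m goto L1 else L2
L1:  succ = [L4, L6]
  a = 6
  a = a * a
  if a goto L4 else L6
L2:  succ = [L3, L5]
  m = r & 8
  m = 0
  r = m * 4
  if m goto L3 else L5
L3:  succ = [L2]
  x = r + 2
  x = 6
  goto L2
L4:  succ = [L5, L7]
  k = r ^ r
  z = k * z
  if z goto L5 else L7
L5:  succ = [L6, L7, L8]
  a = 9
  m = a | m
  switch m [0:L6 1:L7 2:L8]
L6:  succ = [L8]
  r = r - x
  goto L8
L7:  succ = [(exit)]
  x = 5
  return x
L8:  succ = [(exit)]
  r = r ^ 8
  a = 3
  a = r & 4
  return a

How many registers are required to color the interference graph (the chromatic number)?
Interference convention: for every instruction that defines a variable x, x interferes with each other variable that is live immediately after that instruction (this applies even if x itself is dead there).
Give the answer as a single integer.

Per-block:
  L0: def={m,r,x,z} ue=∅
  L1: def={a} ue=∅
  L2: def={m,r} ue={r}
  L3: def={x} ue={r}
  L4: def={k,z} ue={r,z}
  L5: def={a,m} ue={m}
  L6: def={r} ue={r,x}
  L7: def={x} ue=∅
  L8: def={a,r} ue={r}

Liveness:
  live L0: ∅→{m,r,x,z}
  live L1: {m,r,x,z}→{m,r,x,z}
  live L2: {r,x}→{m,r,x}
  live L3: {r}→{r,x}
  live L4: {m,r,x,z}→{m,r,x}
  live L5: {m,r,x}→{r,x}
  live L6: {r,x}→{r}
  live L7: ∅→∅
  live L8: {r}→∅

Interference:
  a — {m,r,x,z}
  k — {m,r,x,z}
  m — {a,k,r,x,z}
  r — {a,k,m,x,z}
  x — {a,k,m,r,z}
  z — {a,k,m,r,x}

Registers:
  lower bound: {a,m,r,x,z} mutually conflict ⇒ χ ≥ 5
  assign a→r4 k→r4 m→r0 r→r1 x→r2 z→r3 — no edge inside a register ⇒ χ ≤ 5
  χ = 5

Answer: 5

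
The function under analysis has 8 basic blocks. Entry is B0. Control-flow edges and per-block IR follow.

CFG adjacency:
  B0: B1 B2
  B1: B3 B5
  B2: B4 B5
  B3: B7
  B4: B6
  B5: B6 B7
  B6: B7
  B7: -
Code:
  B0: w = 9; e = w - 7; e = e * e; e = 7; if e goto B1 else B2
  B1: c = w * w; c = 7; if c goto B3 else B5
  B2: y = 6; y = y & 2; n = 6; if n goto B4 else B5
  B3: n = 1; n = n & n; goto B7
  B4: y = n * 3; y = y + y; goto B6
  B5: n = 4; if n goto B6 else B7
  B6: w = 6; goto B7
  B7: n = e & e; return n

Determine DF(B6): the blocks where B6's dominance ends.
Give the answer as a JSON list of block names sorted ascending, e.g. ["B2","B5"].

Answer: ["B7"]

Analysis:
idom tree: B1←B0 B2←B0 B3←B1 B4←B2 B5←B0 B6←B0 B7←B0
Join-block Dom:
  B5: preds {B1,B2}: {B0,B1} ∩ {B0,B2} = {B0}; idom=B0
  B6: preds {B4,B5}: {B0,B2,B4} ∩ {B0,B5} = {B0}; idom=B0
  B7: preds {B3,B5,B6}: {B0,B1,B3} ∩ {B0,B5} ∩ {B0,B6} = {B0}; idom=B0

DF derivation:
  B5←B1: walk B1 to B0
  B5←B2: walk B2 to B0
  B6←B4: walk B4→B2 to B0
  B6←B5: walk B5 to B0
  B7←B3: walk B3→B1 to B0
  B7←B5: walk B5 to B0
  B7←B6: walk B6 to B0
  B0: DF=∅
  B1: DF={B5,B7}
  B2: DF={B5,B6}
  B3: DF={B7}
  B4: DF={B6}
  B5: DF={B6,B7}
  B6: DF={B7}
  B7: DF=∅

DF(B6) = ["B7"]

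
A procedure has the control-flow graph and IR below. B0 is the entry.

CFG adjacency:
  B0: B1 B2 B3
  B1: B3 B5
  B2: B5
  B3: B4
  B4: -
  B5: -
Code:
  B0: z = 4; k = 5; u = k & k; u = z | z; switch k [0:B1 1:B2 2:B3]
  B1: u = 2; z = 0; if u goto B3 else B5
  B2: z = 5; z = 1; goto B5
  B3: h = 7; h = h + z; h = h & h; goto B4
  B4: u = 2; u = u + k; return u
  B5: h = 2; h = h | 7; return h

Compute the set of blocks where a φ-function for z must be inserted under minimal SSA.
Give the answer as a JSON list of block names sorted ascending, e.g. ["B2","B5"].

Answer: ["B3", "B5"]

Derivation:
idom tree: B1←B0 B2←B0 B3←B0 B4←B3 B5←B0
Join-block Dom:
  B3: preds {B0,B1}: {B0} ∩ {B0,B1} = {B0}; idom=B0
  B5: preds {B1,B2}: {B0,B1} ∩ {B0,B2} = {B0}; idom=B0

DF walk-up:
  join B3 pred B0: · stop@B0
  join B3 pred B1: B1 stop@B0
  join B5 pred B1: B1 stop@B0
  join B5 pred B2: B2 stop@B0
  DF(B0)=∅
  DF(B1)={B3,B5}
  DF(B2)={B5}
  DF(B3)=∅
  DF(B4)=∅
  DF(B5)=∅

φ for z: defs {B0,B1,B2}
  DF⁺ = {B3,B5}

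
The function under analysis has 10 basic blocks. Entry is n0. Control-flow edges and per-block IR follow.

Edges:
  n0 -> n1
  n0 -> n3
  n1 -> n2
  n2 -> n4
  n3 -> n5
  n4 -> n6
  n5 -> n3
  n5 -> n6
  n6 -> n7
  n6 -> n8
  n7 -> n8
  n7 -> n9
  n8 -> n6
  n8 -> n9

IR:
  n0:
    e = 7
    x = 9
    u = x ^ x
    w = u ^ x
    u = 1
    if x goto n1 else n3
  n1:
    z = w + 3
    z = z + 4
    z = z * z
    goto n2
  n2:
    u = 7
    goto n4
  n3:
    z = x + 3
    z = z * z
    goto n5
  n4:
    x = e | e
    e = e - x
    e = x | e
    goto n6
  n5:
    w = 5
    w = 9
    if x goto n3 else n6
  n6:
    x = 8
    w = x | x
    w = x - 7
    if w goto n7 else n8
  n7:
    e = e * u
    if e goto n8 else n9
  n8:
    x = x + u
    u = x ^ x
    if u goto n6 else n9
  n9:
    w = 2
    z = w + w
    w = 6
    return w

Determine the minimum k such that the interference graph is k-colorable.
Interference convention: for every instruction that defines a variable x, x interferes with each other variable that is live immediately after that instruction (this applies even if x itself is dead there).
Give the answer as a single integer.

Answer: 4

Derivation:
Per-block:
  n0: {e,u,w,x} / ∅
  n1: {z} / {w}
  n2: {u} / ∅
  n3: {z} / {x}
  n4: {e,x} / {e}
  n5: {w} / {x}
  n6: {w,x} / ∅
  n7: {e} / {e,u}
  n8: {u,x} / {u,x}
  n9: {w,z} / ∅

Liveness:
  live n0: ∅→{e,u,w,x}
  live n1: {e,w}→{e}
  live n2: {e}→{e,u}
  live n3: {e,u,x}→{e,u,x}
  live n4: {e,u}→{e,u}
  live n5: {e,u,x}→{e,u,x}
  live n6: {e,u}→{e,u,x}
  live n7: {e,u,x}→{e,u,x}
  live n8: {e,u,x}→{e,u}
  live n9: ∅→∅

Interfere edges:
  e: {u,w,x,z}
  u: {e,w,x,z}
  w: {e,u,x}
  x: {e,u,w,z}
  z: {e,u,x}

Registers:
  {e,u,w,x} pairwise interfere (4-clique) ⇒ χ ≥ 4
  assign e→c0 u→c1 w→c3 x→c2 z→c3 — no edge inside a register ⇒ χ ≤ 4
  χ = 4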